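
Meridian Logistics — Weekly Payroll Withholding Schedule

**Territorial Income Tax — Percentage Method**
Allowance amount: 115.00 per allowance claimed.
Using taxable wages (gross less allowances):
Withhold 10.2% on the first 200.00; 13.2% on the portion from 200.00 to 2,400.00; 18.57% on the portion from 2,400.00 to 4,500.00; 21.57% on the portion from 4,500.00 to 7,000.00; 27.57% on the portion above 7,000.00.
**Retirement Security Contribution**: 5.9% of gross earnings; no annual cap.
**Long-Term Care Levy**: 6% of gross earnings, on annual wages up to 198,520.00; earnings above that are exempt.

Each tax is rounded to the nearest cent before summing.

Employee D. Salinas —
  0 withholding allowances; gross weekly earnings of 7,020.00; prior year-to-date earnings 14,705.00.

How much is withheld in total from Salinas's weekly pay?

2,080.91

Territorial Income Tax: taxable = 7,020.00
  1,240.02 + 27.57% × (7,020.00 − 7,000.00) = 1,240.02 + 27.57% × 20.00 = 1,245.53
Retirement Security Contribution: 5.9% × 7,020.00 = 414.18
Long-Term Care Levy: 6% × 7,020.00 = 421.20
Total: 1,245.53 + 414.18 + 421.20 = 2,080.91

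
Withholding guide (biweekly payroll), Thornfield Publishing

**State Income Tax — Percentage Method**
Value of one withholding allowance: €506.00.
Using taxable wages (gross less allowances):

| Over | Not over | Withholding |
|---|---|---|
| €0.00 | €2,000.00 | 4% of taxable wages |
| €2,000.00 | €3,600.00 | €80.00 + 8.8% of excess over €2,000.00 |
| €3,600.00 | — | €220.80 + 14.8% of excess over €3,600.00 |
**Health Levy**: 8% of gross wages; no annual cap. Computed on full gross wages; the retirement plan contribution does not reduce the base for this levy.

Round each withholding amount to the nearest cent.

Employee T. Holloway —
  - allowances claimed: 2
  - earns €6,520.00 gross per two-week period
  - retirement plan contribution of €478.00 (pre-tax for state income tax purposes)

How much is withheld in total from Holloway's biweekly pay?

State Income Tax: taxable = €6,520.00 − €478.00 − 2×€506.00 = €5,030.00
  €220.80 + 14.8% × (€5,030.00 − €3,600.00) = €220.80 + 14.8% × €1,430.00 = €432.44
Health Levy: 8% × €6,520.00 = €521.60
Total: €432.44 + €521.60 = €954.04

€954.04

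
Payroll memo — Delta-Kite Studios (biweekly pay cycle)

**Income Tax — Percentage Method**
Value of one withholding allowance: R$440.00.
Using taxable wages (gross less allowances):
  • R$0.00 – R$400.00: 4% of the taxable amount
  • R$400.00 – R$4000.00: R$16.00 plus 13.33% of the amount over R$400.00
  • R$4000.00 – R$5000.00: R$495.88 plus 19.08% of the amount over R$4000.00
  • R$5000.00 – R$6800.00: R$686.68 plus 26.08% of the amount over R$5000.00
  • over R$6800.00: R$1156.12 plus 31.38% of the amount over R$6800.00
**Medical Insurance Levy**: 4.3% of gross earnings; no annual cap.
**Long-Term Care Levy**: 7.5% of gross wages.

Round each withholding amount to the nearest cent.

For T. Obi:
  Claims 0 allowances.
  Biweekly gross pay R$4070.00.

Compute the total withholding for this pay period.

R$989.50

Income Tax: taxable = R$4070.00
  R$495.88 + 19.08% × (R$4070.00 − R$4000.00) = R$495.88 + 19.08% × R$70.00 = R$509.24
Medical Insurance Levy: 4.3% × R$4070.00 = R$175.01
Long-Term Care Levy: 7.5% × R$4070.00 = R$305.25
Total: R$509.24 + R$175.01 + R$305.25 = R$989.50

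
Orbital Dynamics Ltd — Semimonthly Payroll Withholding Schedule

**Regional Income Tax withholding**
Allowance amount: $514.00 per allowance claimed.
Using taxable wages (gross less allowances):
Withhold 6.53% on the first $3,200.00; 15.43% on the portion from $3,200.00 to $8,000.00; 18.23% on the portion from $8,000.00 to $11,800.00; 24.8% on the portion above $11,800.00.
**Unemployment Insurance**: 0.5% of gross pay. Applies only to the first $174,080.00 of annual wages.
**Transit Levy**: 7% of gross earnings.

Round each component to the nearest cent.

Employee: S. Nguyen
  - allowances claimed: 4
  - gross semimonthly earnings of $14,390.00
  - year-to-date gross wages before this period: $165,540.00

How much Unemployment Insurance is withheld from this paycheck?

Unemployment Insurance: cap $174,080.00 − YTD $165,540.00 = $8,540.00 subject; 0.5% × $8,540.00 = $42.70

$42.70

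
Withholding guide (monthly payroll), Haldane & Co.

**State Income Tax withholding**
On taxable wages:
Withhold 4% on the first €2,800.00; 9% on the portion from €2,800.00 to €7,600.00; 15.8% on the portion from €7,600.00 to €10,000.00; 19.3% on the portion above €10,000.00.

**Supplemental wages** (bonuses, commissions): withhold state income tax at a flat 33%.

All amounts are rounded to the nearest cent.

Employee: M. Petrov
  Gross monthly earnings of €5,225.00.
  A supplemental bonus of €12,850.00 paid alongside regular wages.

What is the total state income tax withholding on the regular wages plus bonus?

State Income Tax: taxable = €5,225.00
  €112.00 + 9% × (€5,225.00 − €2,800.00) = €112.00 + 9% × €2,425.00 = €330.25
Supplemental (33% flat on bonus): 33% × €12,850.00 = €4,240.50
Total state income tax: €330.25 + €4,240.50 = €4,570.75

€4,570.75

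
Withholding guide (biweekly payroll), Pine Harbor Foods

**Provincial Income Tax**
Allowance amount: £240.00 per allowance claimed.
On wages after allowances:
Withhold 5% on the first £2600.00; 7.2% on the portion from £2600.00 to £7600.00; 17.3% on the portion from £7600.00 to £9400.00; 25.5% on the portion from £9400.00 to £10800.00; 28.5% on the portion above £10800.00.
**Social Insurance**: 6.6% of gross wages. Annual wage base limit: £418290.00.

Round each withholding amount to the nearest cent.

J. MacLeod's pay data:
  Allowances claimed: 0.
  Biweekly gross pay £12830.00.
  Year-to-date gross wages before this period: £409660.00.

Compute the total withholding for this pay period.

£2306.53

Provincial Income Tax: taxable = £12830.00
  £1158.40 + 28.5% × (£12830.00 − £10800.00) = £1158.40 + 28.5% × £2030.00 = £1736.95
Social Insurance: cap £418290.00 − YTD £409660.00 = £8630.00 subject; 6.6% × £8630.00 = £569.58
Total: £1736.95 + £569.58 = £2306.53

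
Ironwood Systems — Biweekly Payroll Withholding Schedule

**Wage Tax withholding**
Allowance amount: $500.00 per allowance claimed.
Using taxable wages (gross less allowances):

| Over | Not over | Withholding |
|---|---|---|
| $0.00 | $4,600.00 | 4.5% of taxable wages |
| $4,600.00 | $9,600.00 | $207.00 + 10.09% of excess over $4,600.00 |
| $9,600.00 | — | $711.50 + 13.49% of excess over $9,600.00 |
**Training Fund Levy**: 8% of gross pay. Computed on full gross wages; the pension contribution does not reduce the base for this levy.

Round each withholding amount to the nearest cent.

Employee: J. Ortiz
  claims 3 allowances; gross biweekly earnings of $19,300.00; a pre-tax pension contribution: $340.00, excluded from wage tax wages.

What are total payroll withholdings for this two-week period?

$3,315.81

Wage Tax: taxable = $19,300.00 − $340.00 − 3×$500.00 = $17,460.00
  $711.50 + 13.49% × ($17,460.00 − $9,600.00) = $711.50 + 13.49% × $7,860.00 = $1,771.81
Training Fund Levy: 8% × $19,300.00 = $1,544.00
Total: $1,771.81 + $1,544.00 = $3,315.81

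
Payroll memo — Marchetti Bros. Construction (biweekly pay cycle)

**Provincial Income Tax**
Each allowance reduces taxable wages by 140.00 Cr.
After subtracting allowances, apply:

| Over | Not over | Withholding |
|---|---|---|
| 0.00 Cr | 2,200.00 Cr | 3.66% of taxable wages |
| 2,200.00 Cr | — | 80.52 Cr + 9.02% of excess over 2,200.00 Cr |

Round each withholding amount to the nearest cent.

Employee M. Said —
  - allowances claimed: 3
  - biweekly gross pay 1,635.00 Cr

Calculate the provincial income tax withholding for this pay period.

44.47 Cr

Provincial Income Tax: taxable = 1,635.00 Cr − 3×140.00 Cr = 1,215.00 Cr
  3.66% × 1,215.00 Cr = 44.47 Cr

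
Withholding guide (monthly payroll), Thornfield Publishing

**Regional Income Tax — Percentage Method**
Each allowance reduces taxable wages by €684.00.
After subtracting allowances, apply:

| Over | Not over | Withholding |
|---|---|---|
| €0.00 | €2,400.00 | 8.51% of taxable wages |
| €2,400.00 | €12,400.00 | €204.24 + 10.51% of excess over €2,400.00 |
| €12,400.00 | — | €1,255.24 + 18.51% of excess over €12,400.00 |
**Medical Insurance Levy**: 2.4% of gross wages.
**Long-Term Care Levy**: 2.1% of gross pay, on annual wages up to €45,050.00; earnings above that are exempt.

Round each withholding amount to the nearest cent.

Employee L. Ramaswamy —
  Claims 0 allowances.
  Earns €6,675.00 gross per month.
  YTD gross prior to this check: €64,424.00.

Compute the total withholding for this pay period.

€813.74

Regional Income Tax: taxable = €6,675.00
  €204.24 + 10.51% × (€6,675.00 − €2,400.00) = €204.24 + 10.51% × €4,275.00 = €653.54
Medical Insurance Levy: 2.4% × €6,675.00 = €160.20
Long-Term Care Levy: YTD €64,424.00 ≥ cap €45,050.00 → €0.00
Total: €653.54 + €160.20 + €0.00 = €813.74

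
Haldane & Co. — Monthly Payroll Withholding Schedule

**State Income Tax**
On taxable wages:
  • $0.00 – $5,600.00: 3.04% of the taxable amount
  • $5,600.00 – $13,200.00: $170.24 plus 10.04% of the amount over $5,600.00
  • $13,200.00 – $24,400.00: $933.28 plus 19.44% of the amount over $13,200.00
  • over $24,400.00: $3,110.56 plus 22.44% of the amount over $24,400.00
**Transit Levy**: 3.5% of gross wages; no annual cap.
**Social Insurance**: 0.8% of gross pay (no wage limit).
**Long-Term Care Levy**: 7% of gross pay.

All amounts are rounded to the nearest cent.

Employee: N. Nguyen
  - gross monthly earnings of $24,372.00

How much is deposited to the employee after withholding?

$18,512.84

State Income Tax: taxable = $24,372.00
  $933.28 + 19.44% × ($24,372.00 − $13,200.00) = $933.28 + 19.44% × $11,172.00 = $3,105.12
Transit Levy: 3.5% × $24,372.00 = $853.02
Social Insurance: 0.8% × $24,372.00 = $194.98
Long-Term Care Levy: 7% × $24,372.00 = $1,706.04
Total withheld: $3,105.12 + $853.02 + $194.98 + $1,706.04 = $5,859.16
Net pay: $24,372.00 − $5,859.16 = $18,512.84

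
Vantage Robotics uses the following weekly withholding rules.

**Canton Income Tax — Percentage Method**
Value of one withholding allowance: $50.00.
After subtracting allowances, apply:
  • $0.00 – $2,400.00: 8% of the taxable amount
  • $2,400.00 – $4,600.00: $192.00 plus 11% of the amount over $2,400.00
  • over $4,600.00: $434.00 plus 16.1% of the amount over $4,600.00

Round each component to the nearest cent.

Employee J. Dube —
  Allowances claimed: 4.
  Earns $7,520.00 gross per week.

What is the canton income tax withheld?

Canton Income Tax: taxable = $7,520.00 − 4×$50.00 = $7,320.00
  $434.00 + 16.1% × ($7,320.00 − $4,600.00) = $434.00 + 16.1% × $2,720.00 = $871.92

$871.92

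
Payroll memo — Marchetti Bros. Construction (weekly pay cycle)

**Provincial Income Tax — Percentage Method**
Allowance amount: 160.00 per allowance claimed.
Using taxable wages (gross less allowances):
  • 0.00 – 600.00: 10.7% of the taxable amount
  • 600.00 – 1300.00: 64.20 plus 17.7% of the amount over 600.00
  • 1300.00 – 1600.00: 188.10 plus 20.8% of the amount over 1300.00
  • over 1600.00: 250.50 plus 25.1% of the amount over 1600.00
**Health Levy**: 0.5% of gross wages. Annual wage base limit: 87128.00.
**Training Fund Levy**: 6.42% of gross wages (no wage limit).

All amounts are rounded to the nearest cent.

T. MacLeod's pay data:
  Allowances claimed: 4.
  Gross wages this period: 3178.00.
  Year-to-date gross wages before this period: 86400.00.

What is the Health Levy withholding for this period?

Health Levy: cap 87128.00 − YTD 86400.00 = 728.00 subject; 0.5% × 728.00 = 3.64

3.64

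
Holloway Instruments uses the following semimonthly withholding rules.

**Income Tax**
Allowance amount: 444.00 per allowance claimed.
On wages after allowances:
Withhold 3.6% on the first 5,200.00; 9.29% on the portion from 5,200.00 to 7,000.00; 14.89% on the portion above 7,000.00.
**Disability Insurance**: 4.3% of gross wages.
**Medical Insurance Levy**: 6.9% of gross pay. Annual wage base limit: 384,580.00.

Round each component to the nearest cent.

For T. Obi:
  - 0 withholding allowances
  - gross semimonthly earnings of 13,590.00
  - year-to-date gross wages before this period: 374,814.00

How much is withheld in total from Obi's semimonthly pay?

Income Tax: taxable = 13,590.00
  354.42 + 14.89% × (13,590.00 − 7,000.00) = 354.42 + 14.89% × 6,590.00 = 1,335.67
Disability Insurance: 4.3% × 13,590.00 = 584.37
Medical Insurance Levy: cap 384,580.00 − YTD 374,814.00 = 9,766.00 subject; 6.9% × 9,766.00 = 673.85
Total: 1,335.67 + 584.37 + 673.85 = 2,593.89

2,593.89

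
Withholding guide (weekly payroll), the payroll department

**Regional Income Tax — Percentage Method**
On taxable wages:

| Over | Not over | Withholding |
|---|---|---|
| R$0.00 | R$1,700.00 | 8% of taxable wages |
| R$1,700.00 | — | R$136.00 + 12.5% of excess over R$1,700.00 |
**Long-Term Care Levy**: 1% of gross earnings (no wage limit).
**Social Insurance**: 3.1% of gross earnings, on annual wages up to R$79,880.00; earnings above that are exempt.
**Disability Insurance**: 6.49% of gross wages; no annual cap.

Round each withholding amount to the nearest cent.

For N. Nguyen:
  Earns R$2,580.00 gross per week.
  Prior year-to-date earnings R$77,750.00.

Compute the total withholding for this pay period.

R$505.27

Regional Income Tax: taxable = R$2,580.00
  R$136.00 + 12.5% × (R$2,580.00 − R$1,700.00) = R$136.00 + 12.5% × R$880.00 = R$246.00
Long-Term Care Levy: 1% × R$2,580.00 = R$25.80
Social Insurance: cap R$79,880.00 − YTD R$77,750.00 = R$2,130.00 subject; 3.1% × R$2,130.00 = R$66.03
Disability Insurance: 6.49% × R$2,580.00 = R$167.44
Total: R$246.00 + R$25.80 + R$66.03 + R$167.44 = R$505.27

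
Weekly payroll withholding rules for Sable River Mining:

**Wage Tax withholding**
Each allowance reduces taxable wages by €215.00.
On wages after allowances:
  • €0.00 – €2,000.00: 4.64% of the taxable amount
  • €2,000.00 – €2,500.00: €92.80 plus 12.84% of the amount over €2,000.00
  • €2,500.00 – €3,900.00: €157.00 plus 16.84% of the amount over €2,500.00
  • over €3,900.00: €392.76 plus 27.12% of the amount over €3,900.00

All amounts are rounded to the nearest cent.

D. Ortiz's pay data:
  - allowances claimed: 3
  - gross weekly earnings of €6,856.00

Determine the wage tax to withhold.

€1,019.50

Wage Tax: taxable = €6,856.00 − 3×€215.00 = €6,211.00
  €392.76 + 27.12% × (€6,211.00 − €3,900.00) = €392.76 + 27.12% × €2,311.00 = €1,019.50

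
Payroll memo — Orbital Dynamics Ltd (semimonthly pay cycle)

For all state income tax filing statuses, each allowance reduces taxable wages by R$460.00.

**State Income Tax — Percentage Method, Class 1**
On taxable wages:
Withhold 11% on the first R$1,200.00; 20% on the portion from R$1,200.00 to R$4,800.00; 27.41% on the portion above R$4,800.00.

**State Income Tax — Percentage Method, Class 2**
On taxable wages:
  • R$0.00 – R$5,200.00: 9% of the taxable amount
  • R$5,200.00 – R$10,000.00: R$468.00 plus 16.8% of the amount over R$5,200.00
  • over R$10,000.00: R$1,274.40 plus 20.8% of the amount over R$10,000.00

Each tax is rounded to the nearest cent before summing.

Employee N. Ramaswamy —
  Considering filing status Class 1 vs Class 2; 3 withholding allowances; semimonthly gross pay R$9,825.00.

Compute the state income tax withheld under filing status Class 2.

R$1,013.16

State Income Tax (Class 2): taxable = R$9,825.00 − 3×R$460.00 = R$8,445.00
  R$468.00 + 16.8% × (R$8,445.00 − R$5,200.00) = R$468.00 + 16.8% × R$3,245.00 = R$1,013.16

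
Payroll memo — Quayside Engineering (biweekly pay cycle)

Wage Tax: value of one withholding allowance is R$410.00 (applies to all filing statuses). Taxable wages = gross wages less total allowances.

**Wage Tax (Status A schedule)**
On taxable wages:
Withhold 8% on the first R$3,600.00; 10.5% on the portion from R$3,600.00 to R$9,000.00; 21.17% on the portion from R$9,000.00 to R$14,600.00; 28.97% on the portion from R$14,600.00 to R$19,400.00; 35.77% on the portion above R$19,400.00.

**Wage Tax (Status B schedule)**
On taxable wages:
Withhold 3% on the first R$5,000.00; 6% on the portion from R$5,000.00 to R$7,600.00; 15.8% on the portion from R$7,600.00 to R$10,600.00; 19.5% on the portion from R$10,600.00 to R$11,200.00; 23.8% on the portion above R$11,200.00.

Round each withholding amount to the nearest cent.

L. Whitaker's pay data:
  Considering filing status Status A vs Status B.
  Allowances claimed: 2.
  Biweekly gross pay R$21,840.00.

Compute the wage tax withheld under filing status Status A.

Wage Tax (Status A): taxable = R$21,840.00 − 2×R$410.00 = R$21,020.00
  R$3,431.08 + 35.77% × (R$21,020.00 − R$19,400.00) = R$3,431.08 + 35.77% × R$1,620.00 = R$4,010.55

R$4,010.55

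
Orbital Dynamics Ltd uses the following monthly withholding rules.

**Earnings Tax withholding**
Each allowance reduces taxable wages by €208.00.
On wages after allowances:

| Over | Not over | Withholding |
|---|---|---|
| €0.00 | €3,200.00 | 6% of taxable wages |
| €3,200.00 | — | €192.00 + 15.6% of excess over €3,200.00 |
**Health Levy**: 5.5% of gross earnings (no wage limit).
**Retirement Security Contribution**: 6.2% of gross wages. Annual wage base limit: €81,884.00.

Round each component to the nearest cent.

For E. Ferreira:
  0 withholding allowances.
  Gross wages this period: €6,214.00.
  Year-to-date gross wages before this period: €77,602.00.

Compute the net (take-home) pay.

€4,944.57

Earnings Tax: taxable = €6,214.00
  €192.00 + 15.6% × (€6,214.00 − €3,200.00) = €192.00 + 15.6% × €3,014.00 = €662.18
Health Levy: 5.5% × €6,214.00 = €341.77
Retirement Security Contribution: cap €81,884.00 − YTD €77,602.00 = €4,282.00 subject; 6.2% × €4,282.00 = €265.48
Total withheld: €662.18 + €341.77 + €265.48 = €1,269.43
Net pay: €6,214.00 − €1,269.43 = €4,944.57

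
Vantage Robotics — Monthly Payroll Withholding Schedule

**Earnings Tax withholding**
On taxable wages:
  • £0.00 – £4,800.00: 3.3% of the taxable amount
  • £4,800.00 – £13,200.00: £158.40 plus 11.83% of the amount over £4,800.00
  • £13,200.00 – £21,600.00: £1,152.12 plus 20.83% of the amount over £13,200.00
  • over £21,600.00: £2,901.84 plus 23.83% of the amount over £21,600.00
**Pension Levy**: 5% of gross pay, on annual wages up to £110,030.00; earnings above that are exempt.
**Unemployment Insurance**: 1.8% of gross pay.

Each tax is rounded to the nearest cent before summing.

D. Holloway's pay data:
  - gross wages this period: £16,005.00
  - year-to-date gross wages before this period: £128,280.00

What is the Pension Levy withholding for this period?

£0.00

Pension Levy: YTD £128,280.00 ≥ cap £110,030.00 → £0.00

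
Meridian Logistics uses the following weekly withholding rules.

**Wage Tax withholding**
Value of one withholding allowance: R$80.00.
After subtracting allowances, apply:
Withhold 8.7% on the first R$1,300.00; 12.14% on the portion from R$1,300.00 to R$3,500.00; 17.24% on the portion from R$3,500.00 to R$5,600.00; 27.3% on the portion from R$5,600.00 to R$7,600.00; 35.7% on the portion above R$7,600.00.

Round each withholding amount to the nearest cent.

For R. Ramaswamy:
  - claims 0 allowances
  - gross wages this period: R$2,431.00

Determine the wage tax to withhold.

R$250.40

Wage Tax: taxable = R$2,431.00
  R$113.10 + 12.14% × (R$2,431.00 − R$1,300.00) = R$113.10 + 12.14% × R$1,131.00 = R$250.40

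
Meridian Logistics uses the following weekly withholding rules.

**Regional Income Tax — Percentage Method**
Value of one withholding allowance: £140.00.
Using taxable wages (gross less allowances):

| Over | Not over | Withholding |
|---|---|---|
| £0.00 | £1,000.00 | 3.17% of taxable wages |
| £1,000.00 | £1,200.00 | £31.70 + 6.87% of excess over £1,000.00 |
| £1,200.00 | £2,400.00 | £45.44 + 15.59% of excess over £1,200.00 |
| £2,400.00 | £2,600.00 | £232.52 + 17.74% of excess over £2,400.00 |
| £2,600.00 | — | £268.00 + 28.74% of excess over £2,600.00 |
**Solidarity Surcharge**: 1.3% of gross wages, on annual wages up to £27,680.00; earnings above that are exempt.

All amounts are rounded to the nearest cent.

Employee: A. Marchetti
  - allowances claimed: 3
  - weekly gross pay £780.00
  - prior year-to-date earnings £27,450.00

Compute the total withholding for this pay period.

Regional Income Tax: taxable = £780.00 − 3×£140.00 = £360.00
  3.17% × £360.00 = £11.41
Solidarity Surcharge: cap £27,680.00 − YTD £27,450.00 = £230.00 subject; 1.3% × £230.00 = £2.99
Total: £11.41 + £2.99 = £14.40

£14.40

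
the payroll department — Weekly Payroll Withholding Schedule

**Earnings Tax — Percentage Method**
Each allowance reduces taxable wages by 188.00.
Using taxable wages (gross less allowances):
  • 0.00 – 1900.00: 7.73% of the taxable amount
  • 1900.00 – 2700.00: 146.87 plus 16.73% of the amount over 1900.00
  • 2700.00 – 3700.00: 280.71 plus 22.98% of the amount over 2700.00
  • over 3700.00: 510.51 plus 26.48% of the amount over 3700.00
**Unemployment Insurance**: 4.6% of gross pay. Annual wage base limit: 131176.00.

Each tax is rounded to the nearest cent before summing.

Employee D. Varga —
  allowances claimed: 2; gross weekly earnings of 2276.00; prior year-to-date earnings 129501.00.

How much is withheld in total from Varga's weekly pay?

Earnings Tax: taxable = 2276.00 − 2×188.00 = 1900.00
  7.73% × 1900.00 = 146.87
Unemployment Insurance: cap 131176.00 − YTD 129501.00 = 1675.00 subject; 4.6% × 1675.00 = 77.05
Total: 146.87 + 77.05 = 223.92

223.92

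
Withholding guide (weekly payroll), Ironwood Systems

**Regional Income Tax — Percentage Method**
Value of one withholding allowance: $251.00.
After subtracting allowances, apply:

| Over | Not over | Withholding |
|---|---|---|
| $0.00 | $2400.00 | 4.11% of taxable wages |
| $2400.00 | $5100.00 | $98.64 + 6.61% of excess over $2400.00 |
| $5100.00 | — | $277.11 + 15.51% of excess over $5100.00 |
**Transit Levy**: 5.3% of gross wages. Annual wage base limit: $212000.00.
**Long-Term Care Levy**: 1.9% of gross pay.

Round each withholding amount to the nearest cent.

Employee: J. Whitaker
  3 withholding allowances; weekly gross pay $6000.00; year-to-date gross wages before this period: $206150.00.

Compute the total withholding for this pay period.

Regional Income Tax: taxable = $6000.00 − 3×$251.00 = $5247.00
  $277.11 + 15.51% × ($5247.00 − $5100.00) = $277.11 + 15.51% × $147.00 = $299.91
Transit Levy: cap $212000.00 − YTD $206150.00 = $5850.00 subject; 5.3% × $5850.00 = $310.05
Long-Term Care Levy: 1.9% × $6000.00 = $114.00
Total: $299.91 + $310.05 + $114.00 = $723.96

$723.96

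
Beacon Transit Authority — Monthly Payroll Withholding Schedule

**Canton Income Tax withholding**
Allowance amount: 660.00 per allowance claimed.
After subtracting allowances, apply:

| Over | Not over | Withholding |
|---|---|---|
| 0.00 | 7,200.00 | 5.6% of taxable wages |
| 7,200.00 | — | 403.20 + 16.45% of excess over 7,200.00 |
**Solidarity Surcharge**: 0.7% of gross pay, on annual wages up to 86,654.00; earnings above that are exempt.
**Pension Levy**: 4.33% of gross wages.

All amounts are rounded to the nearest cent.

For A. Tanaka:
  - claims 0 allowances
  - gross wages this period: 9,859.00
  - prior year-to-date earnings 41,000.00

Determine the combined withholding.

1,336.51

Canton Income Tax: taxable = 9,859.00
  403.20 + 16.45% × (9,859.00 − 7,200.00) = 403.20 + 16.45% × 2,659.00 = 840.61
Solidarity Surcharge: 0.7% × 9,859.00 = 69.01
Pension Levy: 4.33% × 9,859.00 = 426.89
Total: 840.61 + 69.01 + 426.89 = 1,336.51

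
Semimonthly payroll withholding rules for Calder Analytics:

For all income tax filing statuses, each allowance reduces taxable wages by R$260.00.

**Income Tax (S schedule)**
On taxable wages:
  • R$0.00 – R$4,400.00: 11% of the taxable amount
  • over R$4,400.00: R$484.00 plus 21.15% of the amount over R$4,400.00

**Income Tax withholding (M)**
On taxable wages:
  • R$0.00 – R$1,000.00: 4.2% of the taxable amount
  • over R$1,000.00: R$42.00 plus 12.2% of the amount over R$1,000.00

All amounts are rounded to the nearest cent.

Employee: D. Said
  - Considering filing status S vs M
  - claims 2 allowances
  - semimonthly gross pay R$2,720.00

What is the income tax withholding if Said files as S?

Income Tax (S): taxable = R$2,720.00 − 2×R$260.00 = R$2,200.00
  11% × R$2,200.00 = R$242.00

R$242.00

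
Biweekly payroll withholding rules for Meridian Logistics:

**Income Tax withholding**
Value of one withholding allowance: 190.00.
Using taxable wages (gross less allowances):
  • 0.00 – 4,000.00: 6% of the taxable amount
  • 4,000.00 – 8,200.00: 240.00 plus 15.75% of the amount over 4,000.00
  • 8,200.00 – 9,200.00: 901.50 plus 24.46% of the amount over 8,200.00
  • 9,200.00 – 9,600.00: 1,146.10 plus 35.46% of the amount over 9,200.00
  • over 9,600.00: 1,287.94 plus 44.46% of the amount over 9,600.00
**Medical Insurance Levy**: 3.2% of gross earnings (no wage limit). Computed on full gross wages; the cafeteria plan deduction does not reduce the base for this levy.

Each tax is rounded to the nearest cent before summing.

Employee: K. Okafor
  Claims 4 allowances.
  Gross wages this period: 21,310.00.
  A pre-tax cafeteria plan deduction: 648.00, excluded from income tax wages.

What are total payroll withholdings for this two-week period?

6,550.13

Income Tax: taxable = 21,310.00 − 648.00 − 4×190.00 = 19,902.00
  1,287.94 + 44.46% × (19,902.00 − 9,600.00) = 1,287.94 + 44.46% × 10,302.00 = 5,868.21
Medical Insurance Levy: 3.2% × 21,310.00 = 681.92
Total: 5,868.21 + 681.92 = 6,550.13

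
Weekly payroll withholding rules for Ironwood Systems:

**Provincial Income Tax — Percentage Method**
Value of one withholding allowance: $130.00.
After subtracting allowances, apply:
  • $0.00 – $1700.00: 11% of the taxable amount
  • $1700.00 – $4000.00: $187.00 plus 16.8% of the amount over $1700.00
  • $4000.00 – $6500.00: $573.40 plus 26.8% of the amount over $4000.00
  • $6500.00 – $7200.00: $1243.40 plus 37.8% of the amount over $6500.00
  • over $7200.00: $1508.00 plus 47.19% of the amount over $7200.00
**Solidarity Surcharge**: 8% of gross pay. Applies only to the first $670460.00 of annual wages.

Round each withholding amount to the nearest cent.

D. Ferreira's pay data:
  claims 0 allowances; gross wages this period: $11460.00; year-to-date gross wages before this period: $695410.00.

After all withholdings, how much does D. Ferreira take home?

Provincial Income Tax: taxable = $11460.00
  $1508.00 + 47.19% × ($11460.00 − $7200.00) = $1508.00 + 47.19% × $4260.00 = $3518.29
Solidarity Surcharge: YTD $695410.00 ≥ cap $670460.00 → $0.00
Total withheld: $3518.29 + $0.00 = $3518.29
Net pay: $11460.00 − $3518.29 = $7941.71

$7941.71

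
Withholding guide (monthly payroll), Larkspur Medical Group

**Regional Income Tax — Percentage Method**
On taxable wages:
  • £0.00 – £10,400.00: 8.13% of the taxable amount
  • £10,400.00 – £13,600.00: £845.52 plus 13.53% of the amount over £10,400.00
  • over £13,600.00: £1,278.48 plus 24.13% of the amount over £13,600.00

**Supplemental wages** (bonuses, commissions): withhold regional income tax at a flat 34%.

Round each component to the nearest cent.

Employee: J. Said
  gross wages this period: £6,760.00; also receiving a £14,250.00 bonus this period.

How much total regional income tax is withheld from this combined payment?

Regional Income Tax: taxable = £6,760.00
  8.13% × £6,760.00 = £549.59
Supplemental (34% flat on bonus): 34% × £14,250.00 = £4,845.00
Total regional income tax: £549.59 + £4,845.00 = £5,394.59

£5,394.59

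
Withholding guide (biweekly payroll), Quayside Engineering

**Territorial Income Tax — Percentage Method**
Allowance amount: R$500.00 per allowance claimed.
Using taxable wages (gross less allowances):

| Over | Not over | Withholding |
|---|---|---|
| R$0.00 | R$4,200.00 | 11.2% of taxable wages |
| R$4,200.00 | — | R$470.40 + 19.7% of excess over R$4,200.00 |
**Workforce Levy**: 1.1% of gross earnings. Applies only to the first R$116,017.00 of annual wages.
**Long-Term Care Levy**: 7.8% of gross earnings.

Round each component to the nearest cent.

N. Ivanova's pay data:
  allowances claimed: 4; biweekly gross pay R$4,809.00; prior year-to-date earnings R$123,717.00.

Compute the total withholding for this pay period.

R$689.71

Territorial Income Tax: taxable = R$4,809.00 − 4×R$500.00 = R$2,809.00
  11.2% × R$2,809.00 = R$314.61
Workforce Levy: YTD R$123,717.00 ≥ cap R$116,017.00 → R$0.00
Long-Term Care Levy: 7.8% × R$4,809.00 = R$375.10
Total: R$314.61 + R$0.00 + R$375.10 = R$689.71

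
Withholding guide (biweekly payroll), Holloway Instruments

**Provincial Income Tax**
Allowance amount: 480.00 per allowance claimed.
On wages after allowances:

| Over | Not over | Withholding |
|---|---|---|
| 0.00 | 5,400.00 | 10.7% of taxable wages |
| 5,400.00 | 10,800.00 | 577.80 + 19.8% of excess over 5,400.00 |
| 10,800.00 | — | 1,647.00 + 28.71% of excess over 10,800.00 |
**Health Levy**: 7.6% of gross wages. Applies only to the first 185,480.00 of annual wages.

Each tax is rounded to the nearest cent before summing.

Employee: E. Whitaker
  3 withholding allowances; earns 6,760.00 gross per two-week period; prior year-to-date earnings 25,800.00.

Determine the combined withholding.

1,083.00

Provincial Income Tax: taxable = 6,760.00 − 3×480.00 = 5,320.00
  10.7% × 5,320.00 = 569.24
Health Levy: 7.6% × 6,760.00 = 513.76
Total: 569.24 + 513.76 = 1,083.00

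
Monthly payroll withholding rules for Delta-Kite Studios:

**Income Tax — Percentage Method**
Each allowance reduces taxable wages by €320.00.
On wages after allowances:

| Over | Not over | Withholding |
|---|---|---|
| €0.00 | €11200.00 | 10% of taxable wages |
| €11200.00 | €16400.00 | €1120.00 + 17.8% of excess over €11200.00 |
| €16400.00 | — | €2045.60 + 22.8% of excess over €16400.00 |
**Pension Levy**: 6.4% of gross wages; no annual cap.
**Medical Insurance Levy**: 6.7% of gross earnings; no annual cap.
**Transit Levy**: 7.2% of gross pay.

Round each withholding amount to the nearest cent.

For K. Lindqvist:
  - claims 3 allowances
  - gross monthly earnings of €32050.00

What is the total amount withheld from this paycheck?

€11901.07

Income Tax: taxable = €32050.00 − 3×€320.00 = €31090.00
  €2045.60 + 22.8% × (€31090.00 − €16400.00) = €2045.60 + 22.8% × €14690.00 = €5394.92
Pension Levy: 6.4% × €32050.00 = €2051.20
Medical Insurance Levy: 6.7% × €32050.00 = €2147.35
Transit Levy: 7.2% × €32050.00 = €2307.60
Total: €5394.92 + €2051.20 + €2147.35 + €2307.60 = €11901.07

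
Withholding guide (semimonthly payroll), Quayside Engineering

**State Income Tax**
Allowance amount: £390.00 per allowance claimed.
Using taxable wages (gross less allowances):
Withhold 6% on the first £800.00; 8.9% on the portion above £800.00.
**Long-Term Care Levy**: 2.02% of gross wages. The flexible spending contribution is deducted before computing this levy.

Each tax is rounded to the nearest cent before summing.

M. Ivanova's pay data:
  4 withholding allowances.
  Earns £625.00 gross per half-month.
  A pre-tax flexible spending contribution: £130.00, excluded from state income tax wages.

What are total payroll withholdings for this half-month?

State Income Tax: taxable = £625.00 − £130.00 − 4×£390.00 = £-1,065.00
  Taxable ≤ 0 → £0.00
Long-Term Care Levy: 2.02% × £495.00 = £10.00
Total: £0.00 + £10.00 = £10.00

£10.00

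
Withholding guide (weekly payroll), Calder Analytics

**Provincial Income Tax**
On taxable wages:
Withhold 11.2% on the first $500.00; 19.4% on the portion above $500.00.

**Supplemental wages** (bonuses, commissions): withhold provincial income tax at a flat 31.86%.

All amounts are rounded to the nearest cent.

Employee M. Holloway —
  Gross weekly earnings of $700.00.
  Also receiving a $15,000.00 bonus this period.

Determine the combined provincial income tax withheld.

Provincial Income Tax: taxable = $700.00
  $56.00 + 19.4% × ($700.00 − $500.00) = $56.00 + 19.4% × $200.00 = $94.80
Supplemental (31.86% flat on bonus): 31.86% × $15,000.00 = $4,779.00
Total provincial income tax: $94.80 + $4,779.00 = $4,873.80

$4,873.80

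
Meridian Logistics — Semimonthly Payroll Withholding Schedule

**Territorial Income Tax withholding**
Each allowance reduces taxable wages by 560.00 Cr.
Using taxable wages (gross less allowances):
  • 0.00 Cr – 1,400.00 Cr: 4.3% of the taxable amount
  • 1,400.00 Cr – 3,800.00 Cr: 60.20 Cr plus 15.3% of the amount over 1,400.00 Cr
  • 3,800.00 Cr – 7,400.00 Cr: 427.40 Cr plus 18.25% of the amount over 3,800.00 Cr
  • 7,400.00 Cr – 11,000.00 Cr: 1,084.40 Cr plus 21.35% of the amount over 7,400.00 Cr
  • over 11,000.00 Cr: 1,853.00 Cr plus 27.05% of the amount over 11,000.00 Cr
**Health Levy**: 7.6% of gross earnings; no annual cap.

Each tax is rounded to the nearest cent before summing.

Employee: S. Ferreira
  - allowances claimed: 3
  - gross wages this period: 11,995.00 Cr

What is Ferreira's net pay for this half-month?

Territorial Income Tax: taxable = 11,995.00 Cr − 3×560.00 Cr = 10,315.00 Cr
  1,084.40 Cr + 21.35% × (10,315.00 Cr − 7,400.00 Cr) = 1,084.40 Cr + 21.35% × 2,915.00 Cr = 1,706.75 Cr
Health Levy: 7.6% × 11,995.00 Cr = 911.62 Cr
Total withheld: 1,706.75 Cr + 911.62 Cr = 2,618.37 Cr
Net pay: 11,995.00 Cr − 2,618.37 Cr = 9,376.63 Cr

9,376.63 Cr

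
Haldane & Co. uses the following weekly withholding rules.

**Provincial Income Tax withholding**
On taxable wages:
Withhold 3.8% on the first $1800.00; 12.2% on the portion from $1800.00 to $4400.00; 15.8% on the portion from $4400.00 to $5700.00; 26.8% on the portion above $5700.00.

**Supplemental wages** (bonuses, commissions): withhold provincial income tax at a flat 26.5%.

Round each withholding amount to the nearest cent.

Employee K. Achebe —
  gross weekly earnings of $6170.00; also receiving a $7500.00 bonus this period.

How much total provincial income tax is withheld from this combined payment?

Provincial Income Tax: taxable = $6170.00
  $591.00 + 26.8% × ($6170.00 − $5700.00) = $591.00 + 26.8% × $470.00 = $716.96
Supplemental (26.5% flat on bonus): 26.5% × $7500.00 = $1987.50
Total provincial income tax: $716.96 + $1987.50 = $2704.46

$2704.46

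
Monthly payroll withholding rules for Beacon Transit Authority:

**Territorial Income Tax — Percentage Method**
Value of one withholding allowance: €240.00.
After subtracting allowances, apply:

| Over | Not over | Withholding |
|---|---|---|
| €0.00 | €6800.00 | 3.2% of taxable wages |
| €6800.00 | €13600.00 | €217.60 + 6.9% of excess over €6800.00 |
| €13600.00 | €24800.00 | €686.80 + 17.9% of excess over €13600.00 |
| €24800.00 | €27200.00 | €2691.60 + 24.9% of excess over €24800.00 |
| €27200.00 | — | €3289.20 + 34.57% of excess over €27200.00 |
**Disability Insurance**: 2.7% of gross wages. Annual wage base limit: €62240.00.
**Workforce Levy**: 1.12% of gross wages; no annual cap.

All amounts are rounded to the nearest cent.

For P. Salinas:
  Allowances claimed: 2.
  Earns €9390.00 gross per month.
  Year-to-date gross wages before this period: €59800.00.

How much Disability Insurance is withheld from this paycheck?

€65.88

Disability Insurance: cap €62240.00 − YTD €59800.00 = €2440.00 subject; 2.7% × €2440.00 = €65.88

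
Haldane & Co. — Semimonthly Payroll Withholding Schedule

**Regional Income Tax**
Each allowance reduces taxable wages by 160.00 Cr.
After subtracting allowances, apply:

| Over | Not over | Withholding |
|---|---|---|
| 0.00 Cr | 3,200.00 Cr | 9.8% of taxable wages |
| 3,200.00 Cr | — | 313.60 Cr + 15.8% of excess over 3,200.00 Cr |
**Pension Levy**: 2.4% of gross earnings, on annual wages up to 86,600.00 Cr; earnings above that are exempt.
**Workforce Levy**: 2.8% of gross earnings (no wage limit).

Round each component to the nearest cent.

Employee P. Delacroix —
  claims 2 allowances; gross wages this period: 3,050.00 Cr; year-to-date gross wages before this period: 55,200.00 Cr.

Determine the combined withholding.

426.14 Cr

Regional Income Tax: taxable = 3,050.00 Cr − 2×160.00 Cr = 2,730.00 Cr
  9.8% × 2,730.00 Cr = 267.54 Cr
Pension Levy: 2.4% × 3,050.00 Cr = 73.20 Cr
Workforce Levy: 2.8% × 3,050.00 Cr = 85.40 Cr
Total: 267.54 Cr + 73.20 Cr + 85.40 Cr = 426.14 Cr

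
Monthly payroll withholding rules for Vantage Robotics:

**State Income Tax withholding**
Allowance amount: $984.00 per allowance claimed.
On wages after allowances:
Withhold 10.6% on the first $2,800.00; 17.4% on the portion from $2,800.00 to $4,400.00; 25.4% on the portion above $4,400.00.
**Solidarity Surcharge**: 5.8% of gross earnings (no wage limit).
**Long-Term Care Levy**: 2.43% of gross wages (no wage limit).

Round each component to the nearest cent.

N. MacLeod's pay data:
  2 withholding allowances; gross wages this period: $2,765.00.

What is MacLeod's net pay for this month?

State Income Tax: taxable = $2,765.00 − 2×$984.00 = $797.00
  10.6% × $797.00 = $84.48
Solidarity Surcharge: 5.8% × $2,765.00 = $160.37
Long-Term Care Levy: 2.43% × $2,765.00 = $67.19
Total withheld: $84.48 + $160.37 + $67.19 = $312.04
Net pay: $2,765.00 − $312.04 = $2,452.96

$2,452.96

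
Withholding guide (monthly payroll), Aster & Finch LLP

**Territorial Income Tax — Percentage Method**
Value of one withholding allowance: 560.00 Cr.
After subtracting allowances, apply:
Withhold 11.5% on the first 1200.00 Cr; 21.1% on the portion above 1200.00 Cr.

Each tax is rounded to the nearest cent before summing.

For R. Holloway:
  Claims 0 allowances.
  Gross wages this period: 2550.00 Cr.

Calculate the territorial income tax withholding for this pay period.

422.85 Cr

Territorial Income Tax: taxable = 2550.00 Cr
  138.00 Cr + 21.1% × (2550.00 Cr − 1200.00 Cr) = 138.00 Cr + 21.1% × 1350.00 Cr = 422.85 Cr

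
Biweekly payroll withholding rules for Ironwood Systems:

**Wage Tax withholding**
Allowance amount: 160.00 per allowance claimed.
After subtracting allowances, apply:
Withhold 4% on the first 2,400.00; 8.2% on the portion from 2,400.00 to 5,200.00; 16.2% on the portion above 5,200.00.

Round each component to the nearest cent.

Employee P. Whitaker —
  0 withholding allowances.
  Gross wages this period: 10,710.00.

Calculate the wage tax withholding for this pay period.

Wage Tax: taxable = 10,710.00
  325.60 + 16.2% × (10,710.00 − 5,200.00) = 325.60 + 16.2% × 5,510.00 = 1,218.22

1,218.22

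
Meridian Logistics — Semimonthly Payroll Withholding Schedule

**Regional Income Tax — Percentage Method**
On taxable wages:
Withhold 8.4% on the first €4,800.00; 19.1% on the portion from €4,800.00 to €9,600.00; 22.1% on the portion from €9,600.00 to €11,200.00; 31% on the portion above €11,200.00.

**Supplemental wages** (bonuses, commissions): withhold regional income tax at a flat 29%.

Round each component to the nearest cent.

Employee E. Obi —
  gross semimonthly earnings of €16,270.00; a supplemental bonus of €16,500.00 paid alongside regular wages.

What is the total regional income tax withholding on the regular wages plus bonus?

€8,030.30

Regional Income Tax: taxable = €16,270.00
  €1,673.60 + 31% × (€16,270.00 − €11,200.00) = €1,673.60 + 31% × €5,070.00 = €3,245.30
Supplemental (29% flat on bonus): 29% × €16,500.00 = €4,785.00
Total regional income tax: €3,245.30 + €4,785.00 = €8,030.30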